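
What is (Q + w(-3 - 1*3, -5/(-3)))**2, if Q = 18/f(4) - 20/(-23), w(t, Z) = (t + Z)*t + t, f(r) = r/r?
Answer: 799236/529 ≈ 1510.8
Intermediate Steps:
f(r) = 1
w(t, Z) = t + t*(Z + t) (w(t, Z) = (Z + t)*t + t = t*(Z + t) + t = t + t*(Z + t))
Q = 434/23 (Q = 18/1 - 20/(-23) = 18*1 - 20*(-1/23) = 18 + 20/23 = 434/23 ≈ 18.870)
(Q + w(-3 - 1*3, -5/(-3)))**2 = (434/23 + (-3 - 1*3)*(1 - 5/(-3) + (-3 - 1*3)))**2 = (434/23 + (-3 - 3)*(1 - 5*(-1/3) + (-3 - 3)))**2 = (434/23 - 6*(1 + 5/3 - 6))**2 = (434/23 - 6*(-10/3))**2 = (434/23 + 20)**2 = (894/23)**2 = 799236/529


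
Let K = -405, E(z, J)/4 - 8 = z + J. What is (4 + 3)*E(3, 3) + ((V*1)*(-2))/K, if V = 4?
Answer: 158768/405 ≈ 392.02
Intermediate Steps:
E(z, J) = 32 + 4*J + 4*z (E(z, J) = 32 + 4*(z + J) = 32 + 4*(J + z) = 32 + (4*J + 4*z) = 32 + 4*J + 4*z)
(4 + 3)*E(3, 3) + ((V*1)*(-2))/K = (4 + 3)*(32 + 4*3 + 4*3) + ((4*1)*(-2))/(-405) = 7*(32 + 12 + 12) + (4*(-2))*(-1/405) = 7*56 - 8*(-1/405) = 392 + 8/405 = 158768/405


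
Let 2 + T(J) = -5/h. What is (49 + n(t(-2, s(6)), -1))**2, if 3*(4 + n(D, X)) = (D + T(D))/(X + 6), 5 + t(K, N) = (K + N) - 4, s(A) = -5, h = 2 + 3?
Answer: 430336/225 ≈ 1912.6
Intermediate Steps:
h = 5
T(J) = -3 (T(J) = -2 - 5/5 = -2 - 5*1/5 = -2 - 1 = -3)
t(K, N) = -9 + K + N (t(K, N) = -5 + ((K + N) - 4) = -5 + (-4 + K + N) = -9 + K + N)
n(D, X) = -4 + (-3 + D)/(3*(6 + X)) (n(D, X) = -4 + ((D - 3)/(X + 6))/3 = -4 + ((-3 + D)/(6 + X))/3 = -4 + (-3 + D)/(3*(6 + X)))
(49 + n(t(-2, s(6)), -1))**2 = (49 + (-75 + (-9 - 2 - 5) - 12*(-1))/(3*(6 - 1)))**2 = (49 + (1/3)*(-75 - 16 + 12)/5)**2 = (49 + (1/3)*(1/5)*(-79))**2 = (49 - 79/15)**2 = (656/15)**2 = 430336/225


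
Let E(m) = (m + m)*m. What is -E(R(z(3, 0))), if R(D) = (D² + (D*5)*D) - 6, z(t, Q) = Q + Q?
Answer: -72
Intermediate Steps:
z(t, Q) = 2*Q
R(D) = -6 + 6*D² (R(D) = (D² + (5*D)*D) - 6 = (D² + 5*D²) - 6 = 6*D² - 6 = -6 + 6*D²)
E(m) = 2*m² (E(m) = (2*m)*m = 2*m²)
-E(R(z(3, 0))) = -2*(-6 + 6*(2*0)²)² = -2*(-6 + 6*0²)² = -2*(-6 + 6*0)² = -2*(-6 + 0)² = -2*(-6)² = -2*36 = -1*72 = -72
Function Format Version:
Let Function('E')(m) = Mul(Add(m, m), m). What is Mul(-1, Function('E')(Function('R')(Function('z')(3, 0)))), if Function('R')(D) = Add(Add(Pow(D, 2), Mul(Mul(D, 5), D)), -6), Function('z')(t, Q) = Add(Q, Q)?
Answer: -72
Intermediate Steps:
Function('z')(t, Q) = Mul(2, Q)
Function('R')(D) = Add(-6, Mul(6, Pow(D, 2))) (Function('R')(D) = Add(Add(Pow(D, 2), Mul(Mul(5, D), D)), -6) = Add(Add(Pow(D, 2), Mul(5, Pow(D, 2))), -6) = Add(Mul(6, Pow(D, 2)), -6) = Add(-6, Mul(6, Pow(D, 2))))
Function('E')(m) = Mul(2, Pow(m, 2)) (Function('E')(m) = Mul(Mul(2, m), m) = Mul(2, Pow(m, 2)))
Mul(-1, Function('E')(Function('R')(Function('z')(3, 0)))) = Mul(-1, Mul(2, Pow(Add(-6, Mul(6, Pow(Mul(2, 0), 2))), 2))) = Mul(-1, Mul(2, Pow(Add(-6, Mul(6, Pow(0, 2))), 2))) = Mul(-1, Mul(2, Pow(Add(-6, Mul(6, 0)), 2))) = Mul(-1, Mul(2, Pow(Add(-6, 0), 2))) = Mul(-1, Mul(2, Pow(-6, 2))) = Mul(-1, Mul(2, 36)) = Mul(-1, 72) = -72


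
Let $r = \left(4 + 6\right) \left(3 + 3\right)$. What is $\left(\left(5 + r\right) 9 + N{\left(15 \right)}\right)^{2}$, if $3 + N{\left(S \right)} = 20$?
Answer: $362404$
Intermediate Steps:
$r = 60$ ($r = 10 \cdot 6 = 60$)
$N{\left(S \right)} = 17$ ($N{\left(S \right)} = -3 + 20 = 17$)
$\left(\left(5 + r\right) 9 + N{\left(15 \right)}\right)^{2} = \left(\left(5 + 60\right) 9 + 17\right)^{2} = \left(65 \cdot 9 + 17\right)^{2} = \left(585 + 17\right)^{2} = 602^{2} = 362404$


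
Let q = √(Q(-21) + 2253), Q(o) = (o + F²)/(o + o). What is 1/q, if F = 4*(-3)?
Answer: √1526/1853 ≈ 0.021082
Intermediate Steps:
F = -12
Q(o) = (144 + o)/(2*o) (Q(o) = (o + (-12)²)/(o + o) = (o + 144)/((2*o)) = (144 + o)*(1/(2*o)) = (144 + o)/(2*o))
q = 17*√1526/14 (q = √((½)*(144 - 21)/(-21) + 2253) = √((½)*(-1/21)*123 + 2253) = √(-41/14 + 2253) = √(31501/14) = 17*√1526/14 ≈ 47.435)
1/q = 1/(17*√1526/14) = √1526/1853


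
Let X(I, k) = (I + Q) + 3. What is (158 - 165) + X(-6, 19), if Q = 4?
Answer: -6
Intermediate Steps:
X(I, k) = 7 + I (X(I, k) = (I + 4) + 3 = (4 + I) + 3 = 7 + I)
(158 - 165) + X(-6, 19) = (158 - 165) + (7 - 6) = -7 + 1 = -6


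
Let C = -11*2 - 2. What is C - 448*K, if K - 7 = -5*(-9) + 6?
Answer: -26008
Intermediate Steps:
K = 58 (K = 7 + (-5*(-9) + 6) = 7 + (45 + 6) = 7 + 51 = 58)
C = -24 (C = -22 - 2 = -24)
C - 448*K = -24 - 448*58 = -24 - 25984 = -26008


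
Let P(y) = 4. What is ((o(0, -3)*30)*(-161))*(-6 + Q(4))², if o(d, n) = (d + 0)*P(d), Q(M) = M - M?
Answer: 0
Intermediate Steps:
Q(M) = 0
o(d, n) = 4*d (o(d, n) = (d + 0)*4 = d*4 = 4*d)
((o(0, -3)*30)*(-161))*(-6 + Q(4))² = (((4*0)*30)*(-161))*(-6 + 0)² = ((0*30)*(-161))*(-6)² = (0*(-161))*36 = 0*36 = 0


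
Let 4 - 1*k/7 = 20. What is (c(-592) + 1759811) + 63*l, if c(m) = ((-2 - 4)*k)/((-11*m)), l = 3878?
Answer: 815678917/407 ≈ 2.0041e+6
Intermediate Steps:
k = -112 (k = 28 - 7*20 = 28 - 140 = -112)
c(m) = -672/(11*m) (c(m) = ((-2 - 4)*(-112))/((-11*m)) = (-6*(-112))*(-1/(11*m)) = 672*(-1/(11*m)) = -672/(11*m))
(c(-592) + 1759811) + 63*l = (-672/11/(-592) + 1759811) + 63*3878 = (-672/11*(-1/592) + 1759811) + 244314 = (42/407 + 1759811) + 244314 = 716243119/407 + 244314 = 815678917/407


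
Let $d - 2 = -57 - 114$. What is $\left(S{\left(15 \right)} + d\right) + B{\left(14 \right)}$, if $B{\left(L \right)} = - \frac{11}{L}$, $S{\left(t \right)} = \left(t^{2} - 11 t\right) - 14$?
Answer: $- \frac{1733}{14} \approx -123.79$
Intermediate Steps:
$S{\left(t \right)} = -14 + t^{2} - 11 t$
$d = -169$ ($d = 2 - 171 = -169$)
$\left(S{\left(15 \right)} + d\right) + B{\left(14 \right)} = \left(\left(-14 + 15^{2} - 165\right) - 169\right) - \frac{11}{14} = \left(\left(-14 + 225 - 165\right) - 169\right) - \frac{11}{14} = \left(46 - 169\right) - \frac{11}{14} = -123 - \frac{11}{14} = - \frac{1733}{14}$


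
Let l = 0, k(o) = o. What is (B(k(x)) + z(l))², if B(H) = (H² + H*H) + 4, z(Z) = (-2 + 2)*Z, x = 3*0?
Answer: 16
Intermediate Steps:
x = 0
z(Z) = 0 (z(Z) = 0*Z = 0)
B(H) = 4 + 2*H² (B(H) = (H² + H²) + 4 = 2*H² + 4 = 4 + 2*H²)
(B(k(x)) + z(l))² = ((4 + 2*0²) + 0)² = ((4 + 2*0) + 0)² = ((4 + 0) + 0)² = (4 + 0)² = 4² = 16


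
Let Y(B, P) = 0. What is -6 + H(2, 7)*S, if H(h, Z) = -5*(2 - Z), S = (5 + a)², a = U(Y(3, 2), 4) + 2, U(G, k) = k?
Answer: 3019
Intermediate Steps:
a = 6 (a = 4 + 2 = 6)
S = 121 (S = (5 + 6)² = 11² = 121)
H(h, Z) = -10 + 5*Z
-6 + H(2, 7)*S = -6 + (-10 + 5*7)*121 = -6 + (-10 + 35)*121 = -6 + 25*121 = -6 + 3025 = 3019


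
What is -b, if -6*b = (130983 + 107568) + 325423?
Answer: 281987/3 ≈ 93996.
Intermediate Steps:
b = -281987/3 (b = -((130983 + 107568) + 325423)/6 = -(238551 + 325423)/6 = -1/6*563974 = -281987/3 ≈ -93996.)
-b = -1*(-281987/3) = 281987/3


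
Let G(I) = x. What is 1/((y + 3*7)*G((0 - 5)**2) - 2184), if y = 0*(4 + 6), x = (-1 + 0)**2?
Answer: -1/2163 ≈ -0.00046232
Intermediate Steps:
x = 1 (x = (-1)**2 = 1)
G(I) = 1
y = 0 (y = 0*10 = 0)
1/((y + 3*7)*G((0 - 5)**2) - 2184) = 1/((0 + 3*7)*1 - 2184) = 1/((0 + 21)*1 - 2184) = 1/(21*1 - 2184) = 1/(21 - 2184) = 1/(-2163) = -1/2163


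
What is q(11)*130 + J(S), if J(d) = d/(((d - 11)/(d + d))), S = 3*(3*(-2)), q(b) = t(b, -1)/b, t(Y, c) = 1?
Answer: -3358/319 ≈ -10.527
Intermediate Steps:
q(b) = 1/b
S = -18 (S = 3*(-6) = -18)
J(d) = 2*d²/(-11 + d) (J(d) = d/(((-11 + d)/((2*d)))) = d/(((-11 + d)*(1/(2*d)))) = d/(((-11 + d)/(2*d))) = d*(2*d/(-11 + d)) = 2*d²/(-11 + d))
q(11)*130 + J(S) = 130/11 + 2*(-18)²/(-11 - 18) = (1/11)*130 + 2*324/(-29) = 130/11 + 2*324*(-1/29) = 130/11 - 648/29 = -3358/319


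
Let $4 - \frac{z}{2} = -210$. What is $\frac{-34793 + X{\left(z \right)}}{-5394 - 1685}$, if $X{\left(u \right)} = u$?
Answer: $\frac{34365}{7079} \approx 4.8545$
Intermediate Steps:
$z = 428$ ($z = 8 - -420 = 8 + 420 = 428$)
$\frac{-34793 + X{\left(z \right)}}{-5394 - 1685} = \frac{-34793 + 428}{-5394 - 1685} = - \frac{34365}{-7079} = \left(-34365\right) \left(- \frac{1}{7079}\right) = \frac{34365}{7079}$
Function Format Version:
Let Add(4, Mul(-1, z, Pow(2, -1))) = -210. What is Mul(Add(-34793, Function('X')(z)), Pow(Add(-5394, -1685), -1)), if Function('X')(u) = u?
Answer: Rational(34365, 7079) ≈ 4.8545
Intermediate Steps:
z = 428 (z = Add(8, Mul(-2, -210)) = Add(8, 420) = 428)
Mul(Add(-34793, Function('X')(z)), Pow(Add(-5394, -1685), -1)) = Mul(Add(-34793, 428), Pow(Add(-5394, -1685), -1)) = Mul(-34365, Pow(-7079, -1)) = Mul(-34365, Rational(-1, 7079)) = Rational(34365, 7079)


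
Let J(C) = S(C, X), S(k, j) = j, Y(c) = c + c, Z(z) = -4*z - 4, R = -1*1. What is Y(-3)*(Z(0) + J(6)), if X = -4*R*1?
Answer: 0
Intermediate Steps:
R = -1
X = 4 (X = -4*(-1)*1 = 4*1 = 4)
Z(z) = -4 - 4*z
Y(c) = 2*c
J(C) = 4
Y(-3)*(Z(0) + J(6)) = (2*(-3))*((-4 - 4*0) + 4) = -6*((-4 + 0) + 4) = -6*(-4 + 4) = -6*0 = 0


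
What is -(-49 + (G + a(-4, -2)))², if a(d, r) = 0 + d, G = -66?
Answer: -14161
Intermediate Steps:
a(d, r) = d
-(-49 + (G + a(-4, -2)))² = -(-49 + (-66 - 4))² = -(-49 - 70)² = -1*(-119)² = -1*14161 = -14161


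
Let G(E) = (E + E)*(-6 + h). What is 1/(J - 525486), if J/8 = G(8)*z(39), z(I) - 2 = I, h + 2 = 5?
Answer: -1/541230 ≈ -1.8476e-6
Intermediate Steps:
h = 3 (h = -2 + 5 = 3)
z(I) = 2 + I
G(E) = -6*E (G(E) = (E + E)*(-6 + 3) = (2*E)*(-3) = -6*E)
J = -15744 (J = 8*((-6*8)*(2 + 39)) = 8*(-48*41) = 8*(-1968) = -15744)
1/(J - 525486) = 1/(-15744 - 525486) = 1/(-541230) = -1/541230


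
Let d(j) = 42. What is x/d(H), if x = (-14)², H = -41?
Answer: 14/3 ≈ 4.6667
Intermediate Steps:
x = 196
x/d(H) = 196/42 = 196*(1/42) = 14/3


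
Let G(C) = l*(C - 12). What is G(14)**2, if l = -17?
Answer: 1156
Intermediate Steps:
G(C) = 204 - 17*C (G(C) = -17*(C - 12) = -17*(-12 + C) = 204 - 17*C)
G(14)**2 = (204 - 17*14)**2 = (204 - 238)**2 = (-34)**2 = 1156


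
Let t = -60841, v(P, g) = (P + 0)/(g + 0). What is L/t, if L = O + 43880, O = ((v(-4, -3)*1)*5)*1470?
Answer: -4880/5531 ≈ -0.88230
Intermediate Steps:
v(P, g) = P/g
O = 9800 (O = ((-4/(-3)*1)*5)*1470 = ((-4*(-⅓)*1)*5)*1470 = (((4/3)*1)*5)*1470 = ((4/3)*5)*1470 = (20/3)*1470 = 9800)
L = 53680 (L = 9800 + 43880 = 53680)
L/t = 53680/(-60841) = 53680*(-1/60841) = -4880/5531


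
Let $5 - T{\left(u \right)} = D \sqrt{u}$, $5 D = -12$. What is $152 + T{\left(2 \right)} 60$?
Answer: $452 + 144 \sqrt{2} \approx 655.65$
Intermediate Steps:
$D = - \frac{12}{5}$ ($D = \frac{1}{5} \left(-12\right) = - \frac{12}{5} \approx -2.4$)
$T{\left(u \right)} = 5 + \frac{12 \sqrt{u}}{5}$ ($T{\left(u \right)} = 5 - - \frac{12 \sqrt{u}}{5} = 5 + \frac{12 \sqrt{u}}{5}$)
$152 + T{\left(2 \right)} 60 = 152 + \left(5 + \frac{12 \sqrt{2}}{5}\right) 60 = 152 + \left(300 + 144 \sqrt{2}\right) = 452 + 144 \sqrt{2}$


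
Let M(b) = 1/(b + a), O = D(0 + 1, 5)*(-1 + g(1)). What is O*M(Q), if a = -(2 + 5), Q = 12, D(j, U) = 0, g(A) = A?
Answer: 0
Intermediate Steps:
O = 0 (O = 0*(-1 + 1) = 0*0 = 0)
a = -7 (a = -1*7 = -7)
M(b) = 1/(-7 + b) (M(b) = 1/(b - 7) = 1/(-7 + b))
O*M(Q) = 0/(-7 + 12) = 0/5 = 0*(⅕) = 0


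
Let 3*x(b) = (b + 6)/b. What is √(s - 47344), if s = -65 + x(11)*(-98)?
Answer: I*√51683379/33 ≈ 217.85*I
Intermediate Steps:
x(b) = (6 + b)/(3*b) (x(b) = ((b + 6)/b)/3 = ((6 + b)/b)/3 = (6 + b)/(3*b))
s = -3811/33 (s = -65 + ((⅓)*(6 + 11)/11)*(-98) = -65 + ((⅓)*(1/11)*17)*(-98) = -65 + (17/33)*(-98) = -65 - 1666/33 = -3811/33 ≈ -115.48)
√(s - 47344) = √(-3811/33 - 47344) = √(-1566163/33) = I*√51683379/33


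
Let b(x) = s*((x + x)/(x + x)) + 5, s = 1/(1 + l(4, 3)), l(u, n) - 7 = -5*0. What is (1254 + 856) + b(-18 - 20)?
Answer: 16921/8 ≈ 2115.1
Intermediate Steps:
l(u, n) = 7 (l(u, n) = 7 - 5*0 = 7 + 0 = 7)
s = ⅛ (s = 1/(1 + 7) = 1/8 = ⅛ ≈ 0.12500)
b(x) = 41/8 (b(x) = ((x + x)/(x + x))/8 + 5 = ((2*x)/((2*x)))/8 + 5 = ((2*x)*(1/(2*x)))/8 + 5 = (⅛)*1 + 5 = ⅛ + 5 = 41/8)
(1254 + 856) + b(-18 - 20) = (1254 + 856) + 41/8 = 2110 + 41/8 = 16921/8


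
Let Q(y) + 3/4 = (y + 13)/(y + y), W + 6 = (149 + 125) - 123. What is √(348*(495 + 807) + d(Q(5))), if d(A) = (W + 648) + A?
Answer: √45389005/10 ≈ 673.71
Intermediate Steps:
W = 145 (W = -6 + ((149 + 125) - 123) = -6 + (274 - 123) = -6 + 151 = 145)
Q(y) = -¾ + (13 + y)/(2*y) (Q(y) = -¾ + (y + 13)/(y + y) = -¾ + (13 + y)/((2*y)) = -¾ + (13 + y)*(1/(2*y)) = -¾ + (13 + y)/(2*y))
d(A) = 793 + A (d(A) = (145 + 648) + A = 793 + A)
√(348*(495 + 807) + d(Q(5))) = √(348*(495 + 807) + (793 + (¼)*(26 - 1*5)/5)) = √(348*1302 + (793 + (¼)*(⅕)*(26 - 5))) = √(453096 + (793 + (¼)*(⅕)*21)) = √(453096 + (793 + 21/20)) = √(453096 + 15881/20) = √(9077801/20) = √45389005/10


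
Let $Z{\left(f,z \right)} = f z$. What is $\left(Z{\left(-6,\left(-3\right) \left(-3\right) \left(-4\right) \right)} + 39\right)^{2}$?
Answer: $65025$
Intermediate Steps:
$\left(Z{\left(-6,\left(-3\right) \left(-3\right) \left(-4\right) \right)} + 39\right)^{2} = \left(- 6 \left(-3\right) \left(-3\right) \left(-4\right) + 39\right)^{2} = \left(- 6 \cdot 9 \left(-4\right) + 39\right)^{2} = \left(\left(-6\right) \left(-36\right) + 39\right)^{2} = \left(216 + 39\right)^{2} = 255^{2} = 65025$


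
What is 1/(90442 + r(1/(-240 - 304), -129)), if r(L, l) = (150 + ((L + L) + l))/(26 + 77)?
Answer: 28016/2533828783 ≈ 1.1057e-5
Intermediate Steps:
r(L, l) = 150/103 + l/103 + 2*L/103 (r(L, l) = (150 + (2*L + l))/103 = (150 + (l + 2*L))*(1/103) = (150 + l + 2*L)*(1/103) = 150/103 + l/103 + 2*L/103)
1/(90442 + r(1/(-240 - 304), -129)) = 1/(90442 + (150/103 + (1/103)*(-129) + 2/(103*(-240 - 304)))) = 1/(90442 + (150/103 - 129/103 + (2/103)/(-544))) = 1/(90442 + (150/103 - 129/103 + (2/103)*(-1/544))) = 1/(90442 + (150/103 - 129/103 - 1/28016)) = 1/(90442 + 5711/28016) = 1/(2533828783/28016) = 28016/2533828783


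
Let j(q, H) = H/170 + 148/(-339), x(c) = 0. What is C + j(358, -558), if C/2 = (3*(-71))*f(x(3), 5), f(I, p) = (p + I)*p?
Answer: -306986911/28815 ≈ -10654.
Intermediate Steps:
j(q, H) = -148/339 + H/170 (j(q, H) = H*(1/170) + 148*(-1/339) = H/170 - 148/339 = -148/339 + H/170)
f(I, p) = p*(I + p) (f(I, p) = (I + p)*p = p*(I + p))
C = -10650 (C = 2*((3*(-71))*(5*(0 + 5))) = 2*(-1065*5) = 2*(-213*25) = 2*(-5325) = -10650)
C + j(358, -558) = -10650 + (-148/339 + (1/170)*(-558)) = -10650 + (-148/339 - 279/85) = -10650 - 107161/28815 = -306986911/28815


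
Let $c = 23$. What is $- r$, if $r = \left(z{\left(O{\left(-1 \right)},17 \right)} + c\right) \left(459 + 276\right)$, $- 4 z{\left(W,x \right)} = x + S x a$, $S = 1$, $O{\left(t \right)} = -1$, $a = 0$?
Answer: $- \frac{55125}{4} \approx -13781.0$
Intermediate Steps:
$z{\left(W,x \right)} = - \frac{x}{4}$ ($z{\left(W,x \right)} = - \frac{x + 1 x 0}{4} = - \frac{x + 1 \cdot 0}{4} = - \frac{x + 0}{4} = - \frac{x}{4}$)
$r = \frac{55125}{4}$ ($r = \left(\left(- \frac{1}{4}\right) 17 + 23\right) \left(459 + 276\right) = \left(- \frac{17}{4} + 23\right) 735 = \frac{75}{4} \cdot 735 = \frac{55125}{4} \approx 13781.0$)
$- r = \left(-1\right) \frac{55125}{4} = - \frac{55125}{4}$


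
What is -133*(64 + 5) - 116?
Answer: -9293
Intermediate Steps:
-133*(64 + 5) - 116 = -133*69 - 116 = -9177 - 116 = -9293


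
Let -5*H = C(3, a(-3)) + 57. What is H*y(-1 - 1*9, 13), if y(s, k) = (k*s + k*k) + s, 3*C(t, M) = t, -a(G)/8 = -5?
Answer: -1682/5 ≈ -336.40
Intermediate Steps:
a(G) = 40 (a(G) = -8*(-5) = 40)
C(t, M) = t/3
y(s, k) = s + k**2 + k*s (y(s, k) = (k*s + k**2) + s = (k**2 + k*s) + s = s + k**2 + k*s)
H = -58/5 (H = -((1/3)*3 + 57)/5 = -(1 + 57)/5 = -1/5*58 = -58/5 ≈ -11.600)
H*y(-1 - 1*9, 13) = -58*((-1 - 1*9) + 13**2 + 13*(-1 - 1*9))/5 = -58*((-1 - 9) + 169 + 13*(-1 - 9))/5 = -58*(-10 + 169 + 13*(-10))/5 = -58*(-10 + 169 - 130)/5 = -58/5*29 = -1682/5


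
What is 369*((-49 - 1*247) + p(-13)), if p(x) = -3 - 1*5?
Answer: -112176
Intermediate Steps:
p(x) = -8 (p(x) = -3 - 5 = -8)
369*((-49 - 1*247) + p(-13)) = 369*((-49 - 1*247) - 8) = 369*((-49 - 247) - 8) = 369*(-296 - 8) = 369*(-304) = -112176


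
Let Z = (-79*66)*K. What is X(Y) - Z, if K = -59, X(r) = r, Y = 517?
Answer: -307109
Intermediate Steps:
Z = 307626 (Z = -79*66*(-59) = -5214*(-59) = 307626)
X(Y) - Z = 517 - 1*307626 = 517 - 307626 = -307109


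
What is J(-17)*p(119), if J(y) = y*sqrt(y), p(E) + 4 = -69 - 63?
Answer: 2312*I*sqrt(17) ≈ 9532.6*I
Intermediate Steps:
p(E) = -136 (p(E) = -4 + (-69 - 63) = -4 - 132 = -136)
J(y) = y**(3/2)
J(-17)*p(119) = (-17)**(3/2)*(-136) = -17*I*sqrt(17)*(-136) = 2312*I*sqrt(17)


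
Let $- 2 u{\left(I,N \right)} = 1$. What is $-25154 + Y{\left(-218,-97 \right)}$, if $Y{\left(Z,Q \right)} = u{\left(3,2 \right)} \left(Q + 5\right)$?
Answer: $-25108$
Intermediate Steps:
$u{\left(I,N \right)} = - \frac{1}{2}$ ($u{\left(I,N \right)} = \left(- \frac{1}{2}\right) 1 = - \frac{1}{2}$)
$Y{\left(Z,Q \right)} = - \frac{5}{2} - \frac{Q}{2}$ ($Y{\left(Z,Q \right)} = - \frac{Q + 5}{2} = - \frac{5 + Q}{2} = - \frac{5}{2} - \frac{Q}{2}$)
$-25154 + Y{\left(-218,-97 \right)} = -25154 - -46 = -25154 + \left(- \frac{5}{2} + \frac{97}{2}\right) = -25154 + 46 = -25108$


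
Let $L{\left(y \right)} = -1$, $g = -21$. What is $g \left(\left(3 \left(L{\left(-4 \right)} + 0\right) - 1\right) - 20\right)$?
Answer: $504$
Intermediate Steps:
$g \left(\left(3 \left(L{\left(-4 \right)} + 0\right) - 1\right) - 20\right) = - 21 \left(\left(3 \left(-1 + 0\right) - 1\right) - 20\right) = - 21 \left(\left(3 \left(-1\right) - 1\right) - 20\right) = - 21 \left(\left(-3 - 1\right) - 20\right) = - 21 \left(-4 - 20\right) = \left(-21\right) \left(-24\right) = 504$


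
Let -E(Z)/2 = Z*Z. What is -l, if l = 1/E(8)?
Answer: 1/128 ≈ 0.0078125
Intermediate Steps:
E(Z) = -2*Z**2 (E(Z) = -2*Z*Z = -2*Z**2)
l = -1/128 (l = 1/(-2*8**2) = 1/(-2*64) = 1/(-128) = -1/128 ≈ -0.0078125)
-l = -1*(-1/128) = 1/128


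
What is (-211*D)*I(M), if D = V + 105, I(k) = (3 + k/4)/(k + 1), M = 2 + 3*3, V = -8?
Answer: -470741/48 ≈ -9807.1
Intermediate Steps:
M = 11 (M = 2 + 9 = 11)
I(k) = (3 + k/4)/(1 + k) (I(k) = (3 + k*(¼))/(1 + k) = (3 + k/4)/(1 + k))
D = 97 (D = -8 + 105 = 97)
(-211*D)*I(M) = (-211*97)*((12 + 11)/(4*(1 + 11))) = -20467*23/(4*12) = -20467*23/48 = -470741/48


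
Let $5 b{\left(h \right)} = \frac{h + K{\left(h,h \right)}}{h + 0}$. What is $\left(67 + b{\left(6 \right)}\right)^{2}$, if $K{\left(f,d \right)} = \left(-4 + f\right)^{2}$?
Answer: $\frac{40804}{9} \approx 4533.8$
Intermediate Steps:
$b{\left(h \right)} = \frac{h + \left(-4 + h\right)^{2}}{5 h}$ ($b{\left(h \right)} = \frac{\left(h + \left(-4 + h\right)^{2}\right) \frac{1}{h + 0}}{5} = \frac{\left(h + \left(-4 + h\right)^{2}\right) \frac{1}{h}}{5} = \frac{\frac{1}{h} \left(h + \left(-4 + h\right)^{2}\right)}{5} = \frac{h + \left(-4 + h\right)^{2}}{5 h}$)
$\left(67 + b{\left(6 \right)}\right)^{2} = \left(67 + \frac{6 + \left(-4 + 6\right)^{2}}{5 \cdot 6}\right)^{2} = \left(67 + \frac{1}{5} \cdot \frac{1}{6} \left(6 + 2^{2}\right)\right)^{2} = \left(67 + \frac{1}{5} \cdot \frac{1}{6} \left(6 + 4\right)\right)^{2} = \left(67 + \frac{1}{5} \cdot \frac{1}{6} \cdot 10\right)^{2} = \left(67 + \frac{1}{3}\right)^{2} = \left(\frac{202}{3}\right)^{2} = \frac{40804}{9}$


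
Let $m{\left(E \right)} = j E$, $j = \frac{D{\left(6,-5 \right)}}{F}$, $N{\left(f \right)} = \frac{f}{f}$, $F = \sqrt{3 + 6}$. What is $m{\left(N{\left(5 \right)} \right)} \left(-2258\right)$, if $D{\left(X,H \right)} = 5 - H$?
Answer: $- \frac{22580}{3} \approx -7526.7$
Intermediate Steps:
$F = 3$ ($F = \sqrt{9} = 3$)
$N{\left(f \right)} = 1$
$j = \frac{10}{3}$ ($j = \frac{5 - -5}{3} = \left(5 + 5\right) \frac{1}{3} = 10 \cdot \frac{1}{3} = \frac{10}{3} \approx 3.3333$)
$m{\left(E \right)} = \frac{10 E}{3}$
$m{\left(N{\left(5 \right)} \right)} \left(-2258\right) = \frac{10}{3} \cdot 1 \left(-2258\right) = \frac{10}{3} \left(-2258\right) = - \frac{22580}{3}$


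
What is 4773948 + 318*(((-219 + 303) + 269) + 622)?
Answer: 5083998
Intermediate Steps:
4773948 + 318*(((-219 + 303) + 269) + 622) = 4773948 + 318*((84 + 269) + 622) = 4773948 + 318*(353 + 622) = 4773948 + 318*975 = 4773948 + 310050 = 5083998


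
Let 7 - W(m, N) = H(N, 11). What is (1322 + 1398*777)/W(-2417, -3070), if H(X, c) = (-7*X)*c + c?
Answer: -543784/118197 ≈ -4.6007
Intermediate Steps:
H(X, c) = c - 7*X*c (H(X, c) = -7*X*c + c = c - 7*X*c)
W(m, N) = -4 + 77*N (W(m, N) = 7 - 11*(1 - 7*N) = 7 - (11 - 77*N) = 7 + (-11 + 77*N) = -4 + 77*N)
(1322 + 1398*777)/W(-2417, -3070) = (1322 + 1398*777)/(-4 + 77*(-3070)) = (1322 + 1086246)/(-4 - 236390) = 1087568/(-236394) = 1087568*(-1/236394) = -543784/118197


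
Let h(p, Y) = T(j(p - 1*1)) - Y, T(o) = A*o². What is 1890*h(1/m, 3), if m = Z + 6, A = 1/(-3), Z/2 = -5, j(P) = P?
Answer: -53235/8 ≈ -6654.4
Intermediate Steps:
Z = -10 (Z = 2*(-5) = -10)
A = -⅓ (A = 1*(-⅓) = -⅓ ≈ -0.33333)
T(o) = -o²/3
m = -4 (m = -10 + 6 = -4)
h(p, Y) = -Y - (-1 + p)²/3 (h(p, Y) = -(p - 1*1)²/3 - Y = -(p - 1)²/3 - Y = -(-1 + p)²/3 - Y = -Y - (-1 + p)²/3)
1890*h(1/m, 3) = 1890*(-1*3 - (-1 + 1/(-4))²/3) = 1890*(-3 - (-1 - ¼)²/3) = 1890*(-3 - (-5/4)²/3) = 1890*(-3 - ⅓*25/16) = 1890*(-3 - 25/48) = 1890*(-169/48) = -53235/8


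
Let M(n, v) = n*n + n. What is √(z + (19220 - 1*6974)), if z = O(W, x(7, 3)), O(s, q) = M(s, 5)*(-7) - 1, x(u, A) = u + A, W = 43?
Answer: 3*I*√111 ≈ 31.607*I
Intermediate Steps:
x(u, A) = A + u
M(n, v) = n + n² (M(n, v) = n² + n = n + n²)
O(s, q) = -1 - 7*s*(1 + s) (O(s, q) = (s*(1 + s))*(-7) - 1 = -7*s*(1 + s) - 1 = -1 - 7*s*(1 + s))
z = -13245 (z = -1 - 7*43*(1 + 43) = -1 - 7*43*44 = -1 - 13244 = -13245)
√(z + (19220 - 1*6974)) = √(-13245 + (19220 - 1*6974)) = √(-13245 + (19220 - 6974)) = √(-13245 + 12246) = √(-999) = 3*I*√111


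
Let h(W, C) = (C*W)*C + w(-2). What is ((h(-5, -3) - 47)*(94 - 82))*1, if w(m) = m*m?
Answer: -1056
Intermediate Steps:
w(m) = m²
h(W, C) = 4 + W*C² (h(W, C) = (C*W)*C + (-2)² = W*C² + 4 = 4 + W*C²)
((h(-5, -3) - 47)*(94 - 82))*1 = (((4 - 5*(-3)²) - 47)*(94 - 82))*1 = (((4 - 5*9) - 47)*12)*1 = (((4 - 45) - 47)*12)*1 = ((-41 - 47)*12)*1 = -88*12*1 = -1056*1 = -1056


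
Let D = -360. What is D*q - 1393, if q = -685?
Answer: 245207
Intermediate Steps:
D*q - 1393 = -360*(-685) - 1393 = 246600 - 1393 = 245207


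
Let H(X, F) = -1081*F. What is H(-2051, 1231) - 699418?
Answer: -2030129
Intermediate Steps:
H(-2051, 1231) - 699418 = -1081*1231 - 699418 = -1330711 - 699418 = -2030129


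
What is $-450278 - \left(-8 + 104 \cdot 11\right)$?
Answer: $-451414$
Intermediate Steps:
$-450278 - \left(-8 + 104 \cdot 11\right) = -450278 - \left(-8 + 1144\right) = -450278 - 1136 = -451414$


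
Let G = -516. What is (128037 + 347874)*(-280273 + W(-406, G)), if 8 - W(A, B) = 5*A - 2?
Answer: -132414145263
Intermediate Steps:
W(A, B) = 10 - 5*A (W(A, B) = 8 - (5*A - 2) = 8 - (-2 + 5*A) = 8 + (2 - 5*A) = 10 - 5*A)
(128037 + 347874)*(-280273 + W(-406, G)) = (128037 + 347874)*(-280273 + (10 - 5*(-406))) = 475911*(-280273 + (10 + 2030)) = 475911*(-280273 + 2040) = 475911*(-278233) = -132414145263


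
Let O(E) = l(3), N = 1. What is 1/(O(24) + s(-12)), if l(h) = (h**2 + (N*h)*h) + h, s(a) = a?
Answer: 1/9 ≈ 0.11111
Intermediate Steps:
l(h) = h + 2*h**2 (l(h) = (h**2 + (1*h)*h) + h = (h**2 + h*h) + h = (h**2 + h**2) + h = 2*h**2 + h = h + 2*h**2)
O(E) = 21 (O(E) = 3*(1 + 2*3) = 3*(1 + 6) = 3*7 = 21)
1/(O(24) + s(-12)) = 1/(21 - 12) = 1/9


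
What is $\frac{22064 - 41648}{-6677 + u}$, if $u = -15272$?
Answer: $\frac{19584}{21949} \approx 0.89225$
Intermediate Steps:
$\frac{22064 - 41648}{-6677 + u} = \frac{22064 - 41648}{-6677 - 15272} = - \frac{19584}{-21949} = \left(-19584\right) \left(- \frac{1}{21949}\right) = \frac{19584}{21949}$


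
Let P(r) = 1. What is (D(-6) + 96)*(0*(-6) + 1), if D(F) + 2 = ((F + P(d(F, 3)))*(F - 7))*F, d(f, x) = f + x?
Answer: -296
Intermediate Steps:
D(F) = -2 + F*(1 + F)*(-7 + F) (D(F) = -2 + ((F + 1)*(F - 7))*F = -2 + ((1 + F)*(-7 + F))*F = -2 + F*(1 + F)*(-7 + F))
(D(-6) + 96)*(0*(-6) + 1) = ((-2 + (-6)**3 - 7*(-6) - 6*(-6)**2) + 96)*(0*(-6) + 1) = ((-2 - 216 + 42 - 6*36) + 96)*(0 + 1) = ((-2 - 216 + 42 - 216) + 96)*1 = (-392 + 96)*1 = -296*1 = -296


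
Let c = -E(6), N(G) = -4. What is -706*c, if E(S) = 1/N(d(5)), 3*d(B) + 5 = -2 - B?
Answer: -353/2 ≈ -176.50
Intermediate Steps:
d(B) = -7/3 - B/3 (d(B) = -5/3 + (-2 - B)/3 = -5/3 + (-⅔ - B/3) = -7/3 - B/3)
E(S) = -¼ (E(S) = 1/(-4) = -¼)
c = ¼ (c = -1*(-¼) = ¼ ≈ 0.25000)
-706*c = -706*¼ = -353/2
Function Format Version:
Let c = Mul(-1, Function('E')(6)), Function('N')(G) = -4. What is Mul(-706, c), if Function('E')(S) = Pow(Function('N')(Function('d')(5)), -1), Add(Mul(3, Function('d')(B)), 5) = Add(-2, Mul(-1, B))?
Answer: Rational(-353, 2) ≈ -176.50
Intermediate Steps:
Function('d')(B) = Add(Rational(-7, 3), Mul(Rational(-1, 3), B)) (Function('d')(B) = Add(Rational(-5, 3), Mul(Rational(1, 3), Add(-2, Mul(-1, B)))) = Add(Rational(-5, 3), Add(Rational(-2, 3), Mul(Rational(-1, 3), B))) = Add(Rational(-7, 3), Mul(Rational(-1, 3), B)))
Function('E')(S) = Rational(-1, 4) (Function('E')(S) = Pow(-4, -1) = Rational(-1, 4))
c = Rational(1, 4) (c = Mul(-1, Rational(-1, 4)) = Rational(1, 4) ≈ 0.25000)
Mul(-706, c) = Mul(-706, Rational(1, 4)) = Rational(-353, 2)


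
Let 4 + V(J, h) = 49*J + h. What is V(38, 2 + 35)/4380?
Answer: 379/876 ≈ 0.43265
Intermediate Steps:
V(J, h) = -4 + h + 49*J (V(J, h) = -4 + (49*J + h) = -4 + (h + 49*J) = -4 + h + 49*J)
V(38, 2 + 35)/4380 = (-4 + (2 + 35) + 49*38)/4380 = (-4 + 37 + 1862)*(1/4380) = 1895*(1/4380) = 379/876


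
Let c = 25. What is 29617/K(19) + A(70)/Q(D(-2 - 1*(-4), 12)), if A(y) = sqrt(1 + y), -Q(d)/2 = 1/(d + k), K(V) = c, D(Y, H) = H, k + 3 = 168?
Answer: 29617/25 - 177*sqrt(71)/2 ≈ 438.97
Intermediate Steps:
k = 165 (k = -3 + 168 = 165)
K(V) = 25
Q(d) = -2/(165 + d) (Q(d) = -2/(d + 165) = -2/(165 + d))
29617/K(19) + A(70)/Q(D(-2 - 1*(-4), 12)) = 29617/25 + sqrt(1 + 70)/((-2/(165 + 12))) = 29617*(1/25) + sqrt(71)/((-2/177)) = 29617/25 + sqrt(71)/((-2*1/177)) = 29617/25 + sqrt(71)/(-2/177) = 29617/25 + sqrt(71)*(-177/2) = 29617/25 - 177*sqrt(71)/2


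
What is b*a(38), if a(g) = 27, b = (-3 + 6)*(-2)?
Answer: -162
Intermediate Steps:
b = -6 (b = 3*(-2) = -6)
b*a(38) = -6*27 = -162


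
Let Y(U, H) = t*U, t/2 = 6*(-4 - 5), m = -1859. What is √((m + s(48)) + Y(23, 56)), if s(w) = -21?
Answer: 2*I*√1091 ≈ 66.061*I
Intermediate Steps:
t = -108 (t = 2*(6*(-4 - 5)) = 2*(6*(-9)) = 2*(-54) = -108)
Y(U, H) = -108*U
√((m + s(48)) + Y(23, 56)) = √((-1859 - 21) - 108*23) = √(-1880 - 2484) = √(-4364) = 2*I*√1091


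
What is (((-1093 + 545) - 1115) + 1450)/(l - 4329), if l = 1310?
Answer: 213/3019 ≈ 0.070553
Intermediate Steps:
(((-1093 + 545) - 1115) + 1450)/(l - 4329) = (((-1093 + 545) - 1115) + 1450)/(1310 - 4329) = ((-548 - 1115) + 1450)/(-3019) = (-1663 + 1450)*(-1/3019) = -213*(-1/3019) = 213/3019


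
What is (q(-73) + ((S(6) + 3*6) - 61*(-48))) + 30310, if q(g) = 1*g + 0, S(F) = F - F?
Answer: 33183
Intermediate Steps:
S(F) = 0
q(g) = g (q(g) = g + 0 = g)
(q(-73) + ((S(6) + 3*6) - 61*(-48))) + 30310 = (-73 + ((0 + 3*6) - 61*(-48))) + 30310 = (-73 + ((0 + 18) + 2928)) + 30310 = (-73 + (18 + 2928)) + 30310 = (-73 + 2946) + 30310 = 2873 + 30310 = 33183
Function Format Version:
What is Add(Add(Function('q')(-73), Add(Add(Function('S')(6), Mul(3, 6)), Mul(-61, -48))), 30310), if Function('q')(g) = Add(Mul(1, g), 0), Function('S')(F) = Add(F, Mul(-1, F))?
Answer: 33183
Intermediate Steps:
Function('S')(F) = 0
Function('q')(g) = g (Function('q')(g) = Add(g, 0) = g)
Add(Add(Function('q')(-73), Add(Add(Function('S')(6), Mul(3, 6)), Mul(-61, -48))), 30310) = Add(Add(-73, Add(Add(0, Mul(3, 6)), Mul(-61, -48))), 30310) = Add(Add(-73, Add(Add(0, 18), 2928)), 30310) = Add(Add(-73, Add(18, 2928)), 30310) = Add(Add(-73, 2946), 30310) = Add(2873, 30310) = 33183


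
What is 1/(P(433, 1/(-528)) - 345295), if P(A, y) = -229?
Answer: -1/345524 ≈ -2.8942e-6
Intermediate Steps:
1/(P(433, 1/(-528)) - 345295) = 1/(-229 - 345295) = 1/(-345524) = -1/345524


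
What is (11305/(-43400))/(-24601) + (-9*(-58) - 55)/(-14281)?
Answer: -14241334317/435645332440 ≈ -0.032690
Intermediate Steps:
(11305/(-43400))/(-24601) + (-9*(-58) - 55)/(-14281) = (11305*(-1/43400))*(-1/24601) + (522 - 55)*(-1/14281) = -323/1240*(-1/24601) + 467*(-1/14281) = 323/30505240 - 467/14281 = -14241334317/435645332440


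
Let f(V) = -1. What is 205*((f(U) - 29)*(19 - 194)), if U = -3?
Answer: 1076250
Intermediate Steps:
205*((f(U) - 29)*(19 - 194)) = 205*((-1 - 29)*(19 - 194)) = 205*(-30*(-175)) = 205*5250 = 1076250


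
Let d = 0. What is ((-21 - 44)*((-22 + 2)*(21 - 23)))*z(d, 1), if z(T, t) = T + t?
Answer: -2600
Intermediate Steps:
((-21 - 44)*((-22 + 2)*(21 - 23)))*z(d, 1) = ((-21 - 44)*((-22 + 2)*(21 - 23)))*(0 + 1) = -(-1300)*(-2)*1 = -65*40*1 = -2600*1 = -2600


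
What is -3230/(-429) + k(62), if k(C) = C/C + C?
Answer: 30257/429 ≈ 70.529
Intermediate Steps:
k(C) = 1 + C
-3230/(-429) + k(62) = -3230/(-429) + (1 + 62) = -3230*(-1/429) + 63 = 3230/429 + 63 = 30257/429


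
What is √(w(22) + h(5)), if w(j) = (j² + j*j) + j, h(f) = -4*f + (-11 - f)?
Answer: 3*√106 ≈ 30.887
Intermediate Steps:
h(f) = -11 - 5*f
w(j) = j + 2*j² (w(j) = (j² + j²) + j = 2*j² + j = j + 2*j²)
√(w(22) + h(5)) = √(22*(1 + 2*22) + (-11 - 5*5)) = √(22*(1 + 44) + (-11 - 25)) = √(22*45 - 36) = √(990 - 36) = √954 = 3*√106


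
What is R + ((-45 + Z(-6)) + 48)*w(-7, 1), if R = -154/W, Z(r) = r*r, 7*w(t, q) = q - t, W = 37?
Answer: 10466/259 ≈ 40.409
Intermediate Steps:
w(t, q) = -t/7 + q/7 (w(t, q) = (q - t)/7 = -t/7 + q/7)
Z(r) = r**2
R = -154/37 ≈ -4.1622
R + ((-45 + Z(-6)) + 48)*w(-7, 1) = -154/37 + ((-45 + (-6)**2) + 48)*(-1/7*(-7) + (1/7)*1) = -154/37 + ((-45 + 36) + 48)*(1 + 1/7) = -154/37 + (-9 + 48)*(8/7) = -154/37 + 39*(8/7) = -154/37 + 312/7 = 10466/259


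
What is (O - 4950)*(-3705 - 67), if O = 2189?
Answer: 10414492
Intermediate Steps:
(O - 4950)*(-3705 - 67) = (2189 - 4950)*(-3705 - 67) = -2761*(-3772) = 10414492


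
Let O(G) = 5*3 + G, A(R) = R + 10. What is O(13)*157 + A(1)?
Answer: 4407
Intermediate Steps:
A(R) = 10 + R
O(G) = 15 + G
O(13)*157 + A(1) = (15 + 13)*157 + (10 + 1) = 28*157 + 11 = 4396 + 11 = 4407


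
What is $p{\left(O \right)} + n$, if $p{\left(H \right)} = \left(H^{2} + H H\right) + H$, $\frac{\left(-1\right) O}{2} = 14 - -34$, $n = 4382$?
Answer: $22718$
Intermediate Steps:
$O = -96$ ($O = - 2 \left(14 - -34\right) = - 2 \left(14 + 34\right) = \left(-2\right) 48 = -96$)
$p{\left(H \right)} = H + 2 H^{2}$ ($p{\left(H \right)} = \left(H^{2} + H^{2}\right) + H = 2 H^{2} + H = H + 2 H^{2}$)
$p{\left(O \right)} + n = - 96 \left(1 + 2 \left(-96\right)\right) + 4382 = - 96 \left(1 - 192\right) + 4382 = \left(-96\right) \left(-191\right) + 4382 = 18336 + 4382 = 22718$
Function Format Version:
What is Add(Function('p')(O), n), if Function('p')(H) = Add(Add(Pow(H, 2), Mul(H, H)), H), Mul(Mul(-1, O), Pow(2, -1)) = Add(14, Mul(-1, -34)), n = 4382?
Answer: 22718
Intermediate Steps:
O = -96 (O = Mul(-2, Add(14, Mul(-1, -34))) = Mul(-2, Add(14, 34)) = Mul(-2, 48) = -96)
Function('p')(H) = Add(H, Mul(2, Pow(H, 2))) (Function('p')(H) = Add(Add(Pow(H, 2), Pow(H, 2)), H) = Add(Mul(2, Pow(H, 2)), H) = Add(H, Mul(2, Pow(H, 2))))
Add(Function('p')(O), n) = Add(Mul(-96, Add(1, Mul(2, -96))), 4382) = Add(Mul(-96, Add(1, -192)), 4382) = Add(Mul(-96, -191), 4382) = Add(18336, 4382) = 22718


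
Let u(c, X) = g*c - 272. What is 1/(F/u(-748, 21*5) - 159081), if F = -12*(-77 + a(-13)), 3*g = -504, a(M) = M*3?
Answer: -7837/1246717710 ≈ -6.2861e-6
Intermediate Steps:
a(M) = 3*M
g = -168 (g = (1/3)*(-504) = -168)
u(c, X) = -272 - 168*c (u(c, X) = -168*c - 272 = -272 - 168*c)
F = 1392 (F = -12*(-77 + 3*(-13)) = -12*(-77 - 39) = -12*(-116) = 1392)
1/(F/u(-748, 21*5) - 159081) = 1/(1392/(-272 - 168*(-748)) - 159081) = 1/(1392/(-272 + 125664) - 159081) = 1/(1392/125392 - 159081) = 1/(1392*(1/125392) - 159081) = 1/(87/7837 - 159081) = 1/(-1246717710/7837) = -7837/1246717710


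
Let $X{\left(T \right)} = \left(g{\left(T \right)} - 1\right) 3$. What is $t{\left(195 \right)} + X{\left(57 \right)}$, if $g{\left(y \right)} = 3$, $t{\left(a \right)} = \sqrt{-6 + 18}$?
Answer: $6 + 2 \sqrt{3} \approx 9.4641$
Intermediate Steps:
$t{\left(a \right)} = 2 \sqrt{3}$ ($t{\left(a \right)} = \sqrt{12} = 2 \sqrt{3}$)
$X{\left(T \right)} = 6$ ($X{\left(T \right)} = \left(3 - 1\right) 3 = 2 \cdot 3 = 6$)
$t{\left(195 \right)} + X{\left(57 \right)} = 2 \sqrt{3} + 6 = 6 + 2 \sqrt{3}$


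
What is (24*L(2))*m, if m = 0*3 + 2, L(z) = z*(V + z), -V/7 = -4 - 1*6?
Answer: 6912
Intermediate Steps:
V = 70 (V = -7*(-4 - 1*6) = -7*(-4 - 6) = -7*(-10) = 70)
L(z) = z*(70 + z)
m = 2 (m = 0 + 2 = 2)
(24*L(2))*m = (24*(2*(70 + 2)))*2 = (24*(2*72))*2 = (24*144)*2 = 3456*2 = 6912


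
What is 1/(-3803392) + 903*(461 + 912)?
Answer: 4715517666047/3803392 ≈ 1.2398e+6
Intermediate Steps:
1/(-3803392) + 903*(461 + 912) = -1/3803392 + 903*1373 = -1/3803392 + 1239819 = 4715517666047/3803392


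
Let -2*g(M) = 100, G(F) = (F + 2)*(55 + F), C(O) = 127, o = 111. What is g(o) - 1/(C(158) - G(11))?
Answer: -36549/731 ≈ -49.999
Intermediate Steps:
G(F) = (2 + F)*(55 + F)
g(M) = -50 (g(M) = -1/2*100 = -50)
g(o) - 1/(C(158) - G(11)) = -50 - 1/(127 - (110 + 11**2 + 57*11)) = -50 - 1/(127 - (110 + 121 + 627)) = -50 - 1/(127 - 1*858) = -50 - 1/(127 - 858) = -50 - 1/(-731) = -50 - 1*(-1/731) = -50 + 1/731 = -36549/731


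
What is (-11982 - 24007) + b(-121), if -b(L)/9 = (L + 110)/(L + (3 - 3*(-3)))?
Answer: -3922900/109 ≈ -35990.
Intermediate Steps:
b(L) = -9*(110 + L)/(12 + L) (b(L) = -9*(L + 110)/(L + (3 - 3*(-3))) = -9*(110 + L)/(L + (3 + 9)) = -9*(110 + L)/(L + 12) = -9*(110 + L)/(12 + L))
(-11982 - 24007) + b(-121) = (-11982 - 24007) + 9*(-110 - 1*(-121))/(12 - 121) = -35989 + 9*(-110 + 121)/(-109) = -35989 + 9*(-1/109)*11 = -35989 - 99/109 = -3922900/109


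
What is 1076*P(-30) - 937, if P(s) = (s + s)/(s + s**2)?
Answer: -29325/29 ≈ -1011.2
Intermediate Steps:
P(s) = 2*s/(s + s**2) (P(s) = (2*s)/(s + s**2) = 2*s/(s + s**2))
1076*P(-30) - 937 = 1076*(2/(1 - 30)) - 937 = 1076*(2/(-29)) - 937 = 1076*(2*(-1/29)) - 937 = 1076*(-2/29) - 937 = -2152/29 - 937 = -29325/29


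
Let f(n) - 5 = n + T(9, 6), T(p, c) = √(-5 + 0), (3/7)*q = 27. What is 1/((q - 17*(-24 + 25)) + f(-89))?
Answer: -38/1449 - I*√5/1449 ≈ -0.026225 - 0.0015432*I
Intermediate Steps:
q = 63 (q = (7/3)*27 = 63)
T(p, c) = I*√5 (T(p, c) = √(-5) = I*√5)
f(n) = 5 + n + I*√5 (f(n) = 5 + (n + I*√5) = 5 + n + I*√5)
1/((q - 17*(-24 + 25)) + f(-89)) = 1/((63 - 17*(-24 + 25)) + (5 - 89 + I*√5)) = 1/((63 - 17*1) + (-84 + I*√5)) = 1/((63 - 17) + (-84 + I*√5)) = 1/(46 + (-84 + I*√5)) = 1/(-38 + I*√5)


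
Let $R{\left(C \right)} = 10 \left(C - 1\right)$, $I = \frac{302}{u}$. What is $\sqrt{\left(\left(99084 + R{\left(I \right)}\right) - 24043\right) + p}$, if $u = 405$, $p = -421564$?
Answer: $\frac{i \sqrt{28068569}}{9} \approx 588.66 i$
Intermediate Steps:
$I = \frac{302}{405} \approx 0.74568$
$R{\left(C \right)} = -10 + 10 C$ ($R{\left(C \right)} = 10 \left(-1 + C\right) = -10 + 10 C$)
$\sqrt{\left(\left(99084 + R{\left(I \right)}\right) - 24043\right) + p} = \sqrt{\left(\left(99084 + \left(-10 + 10 \cdot \frac{302}{405}\right)\right) - 24043\right) - 421564} = \sqrt{\left(\left(99084 + \left(-10 + \frac{604}{81}\right)\right) - 24043\right) - 421564} = \sqrt{\left(\left(99084 - \frac{206}{81}\right) - 24043\right) - 421564} = \sqrt{\left(\frac{8025598}{81} - 24043\right) - 421564} = \sqrt{\frac{6078115}{81} - 421564} = \sqrt{- \frac{28068569}{81}} = \frac{i \sqrt{28068569}}{9}$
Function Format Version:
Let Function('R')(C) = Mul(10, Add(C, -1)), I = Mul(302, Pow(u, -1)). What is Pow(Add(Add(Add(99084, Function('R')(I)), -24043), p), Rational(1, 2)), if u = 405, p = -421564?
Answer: Mul(Rational(1, 9), I, Pow(28068569, Rational(1, 2))) ≈ Mul(588.66, I)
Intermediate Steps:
I = Rational(302, 405) (I = Mul(302, Pow(405, -1)) = Mul(302, Rational(1, 405)) = Rational(302, 405) ≈ 0.74568)
Function('R')(C) = Add(-10, Mul(10, C)) (Function('R')(C) = Mul(10, Add(-1, C)) = Add(-10, Mul(10, C)))
Pow(Add(Add(Add(99084, Function('R')(I)), -24043), p), Rational(1, 2)) = Pow(Add(Add(Add(99084, Add(-10, Mul(10, Rational(302, 405)))), -24043), -421564), Rational(1, 2)) = Pow(Add(Add(Add(99084, Add(-10, Rational(604, 81))), -24043), -421564), Rational(1, 2)) = Pow(Add(Add(Add(99084, Rational(-206, 81)), -24043), -421564), Rational(1, 2)) = Pow(Add(Add(Rational(8025598, 81), -24043), -421564), Rational(1, 2)) = Pow(Add(Rational(6078115, 81), -421564), Rational(1, 2)) = Pow(Rational(-28068569, 81), Rational(1, 2)) = Mul(Rational(1, 9), I, Pow(28068569, Rational(1, 2)))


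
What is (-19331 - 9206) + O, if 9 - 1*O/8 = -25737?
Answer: 177431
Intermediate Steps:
O = 205968 (O = 72 - 8*(-25737) = 72 + 205896 = 205968)
(-19331 - 9206) + O = (-19331 - 9206) + 205968 = -28537 + 205968 = 177431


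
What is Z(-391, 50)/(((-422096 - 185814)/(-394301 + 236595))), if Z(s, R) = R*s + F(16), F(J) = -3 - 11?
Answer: -1542680092/303955 ≈ -5075.4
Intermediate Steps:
F(J) = -14
Z(s, R) = -14 + R*s (Z(s, R) = R*s - 14 = -14 + R*s)
Z(-391, 50)/(((-422096 - 185814)/(-394301 + 236595))) = (-14 + 50*(-391))/(((-422096 - 185814)/(-394301 + 236595))) = (-14 - 19550)/((-607910/(-157706))) = -19564/((-607910*(-1/157706))) = -19564/303955/78853 = -19564*78853/303955 = -1542680092/303955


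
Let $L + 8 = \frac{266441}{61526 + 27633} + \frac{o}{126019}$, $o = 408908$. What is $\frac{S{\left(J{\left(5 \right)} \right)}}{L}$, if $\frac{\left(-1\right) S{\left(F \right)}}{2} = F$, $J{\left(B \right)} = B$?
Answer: $\frac{16051040030}{2835909631} \approx 5.6599$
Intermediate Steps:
$S{\left(F \right)} = - 2 F$
$L = - \frac{2835909631}{1605104003}$ ($L = -8 + \left(\frac{266441}{61526 + 27633} + \frac{408908}{126019}\right) = -8 + \left(\frac{266441}{89159} + 408908 \cdot \frac{1}{126019}\right) = -8 + \left(266441 \cdot \frac{1}{89159} + \frac{408908}{126019}\right) = -8 + \left(\frac{38063}{12737} + \frac{408908}{126019}\right) = -8 + \frac{10004922393}{1605104003} = - \frac{2835909631}{1605104003} \approx -1.7668$)
$\frac{S{\left(J{\left(5 \right)} \right)}}{L} = \frac{\left(-2\right) 5}{- \frac{2835909631}{1605104003}} = \left(-10\right) \left(- \frac{1605104003}{2835909631}\right) = \frac{16051040030}{2835909631}$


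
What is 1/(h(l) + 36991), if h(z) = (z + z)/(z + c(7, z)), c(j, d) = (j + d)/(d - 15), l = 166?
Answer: 25239/933665981 ≈ 2.7032e-5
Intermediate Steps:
c(j, d) = (d + j)/(-15 + d)
h(z) = 2*z/(z + (7 + z)/(-15 + z)) (h(z) = (z + z)/(z + (z + 7)/(-15 + z)) = (2*z)/(z + (7 + z)/(-15 + z)) = 2*z/(z + (7 + z)/(-15 + z)))
1/(h(l) + 36991) = 1/(2*166*(-15 + 166)/(7 + 166 + 166*(-15 + 166)) + 36991) = 1/(2*166*151/(7 + 166 + 166*151) + 36991) = 1/(2*166*151/(7 + 166 + 25066) + 36991) = 1/(2*166*151/25239 + 36991) = 1/(2*166*(1/25239)*151 + 36991) = 1/(50132/25239 + 36991) = 1/(933665981/25239) = 25239/933665981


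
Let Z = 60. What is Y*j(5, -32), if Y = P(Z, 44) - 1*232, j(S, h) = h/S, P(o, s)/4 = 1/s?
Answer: 81632/55 ≈ 1484.2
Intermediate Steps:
P(o, s) = 4/s
Y = -2551/11 (Y = 4/44 - 1*232 = 4*(1/44) - 232 = 1/11 - 232 = -2551/11 ≈ -231.91)
Y*j(5, -32) = -(-81632)/(11*5) = -2551/11*(-32/5) = 81632/55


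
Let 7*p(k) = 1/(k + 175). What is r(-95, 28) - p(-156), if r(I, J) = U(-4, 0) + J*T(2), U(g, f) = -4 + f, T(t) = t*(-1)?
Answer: -7981/133 ≈ -60.008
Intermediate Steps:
T(t) = -t
p(k) = 1/(7*(175 + k)) (p(k) = 1/(7*(k + 175)) = 1/(7*(175 + k)))
r(I, J) = -4 - 2*J (r(I, J) = (-4 + 0) + J*(-1*2) = -4 + J*(-2) = -4 - 2*J)
r(-95, 28) - p(-156) = (-4 - 2*28) - 1/(7*(175 - 156)) = (-4 - 56) - 1/(7*19) = -60 - 1/(7*19) = -60 - 1*1/133 = -60 - 1/133 = -7981/133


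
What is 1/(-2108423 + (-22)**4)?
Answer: -1/1874167 ≈ -5.3357e-7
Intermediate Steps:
1/(-2108423 + (-22)**4) = 1/(-2108423 + 234256) = 1/(-1874167) = -1/1874167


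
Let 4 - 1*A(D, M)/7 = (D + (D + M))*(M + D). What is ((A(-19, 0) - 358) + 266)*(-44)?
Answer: 225192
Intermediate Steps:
A(D, M) = 28 - 7*(D + M)*(M + 2*D) (A(D, M) = 28 - 7*(D + (D + M))*(M + D) = 28 - 7*(M + 2*D)*(D + M) = 28 - 7*(D + M)*(M + 2*D))
((A(-19, 0) - 358) + 266)*(-44) = (((28 - 14*(-19)² - 7*0² - 21*(-19)*0) - 358) + 266)*(-44) = (((28 - 14*361 - 7*0 + 0) - 358) + 266)*(-44) = (((28 - 5054 + 0 + 0) - 358) + 266)*(-44) = ((-5026 - 358) + 266)*(-44) = (-5384 + 266)*(-44) = -5118*(-44) = 225192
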